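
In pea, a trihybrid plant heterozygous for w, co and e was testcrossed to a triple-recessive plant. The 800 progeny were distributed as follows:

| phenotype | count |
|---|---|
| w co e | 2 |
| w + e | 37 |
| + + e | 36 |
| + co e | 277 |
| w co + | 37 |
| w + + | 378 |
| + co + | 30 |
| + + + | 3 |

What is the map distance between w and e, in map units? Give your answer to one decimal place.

9.0 map units

The two most frequent reciprocal classes, w + + and + co e, are the parental types, so the F1 was w + + / + co e.
The two rarest classes, + + + and w co e, are the double crossovers. Comparing them with the parentals, only the w allele has switched, so w is the middle locus and the order is e – w – co.
Crossovers in the e–w interval produce the single-crossover classes w + e and + co + (37 + 30 = 67) plus the double crossovers (5).
RF(e–w) = (67 + 5) / 800 = 72/800 = 0.0900 → 9.0 map units.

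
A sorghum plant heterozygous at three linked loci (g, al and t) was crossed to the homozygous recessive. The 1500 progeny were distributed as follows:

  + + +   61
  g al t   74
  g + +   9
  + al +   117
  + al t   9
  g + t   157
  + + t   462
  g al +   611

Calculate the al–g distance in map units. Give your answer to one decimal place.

19.5 map units

The two most frequent reciprocal classes, g al + and + + t, are the parental types, so the F1 was g al + / + + t.
The two rarest classes, g + + and + al t, are the double crossovers. Comparing them with the parentals, only the al allele has switched, so al is the middle locus and the order is t – al – g.
Crossovers in the al–g interval produce the single-crossover classes + al + and g + t (117 + 157 = 274) plus the double crossovers (18).
RF(al–g) = (274 + 18) / 1500 = 292/1500 = 0.1947 → 19.5 map units.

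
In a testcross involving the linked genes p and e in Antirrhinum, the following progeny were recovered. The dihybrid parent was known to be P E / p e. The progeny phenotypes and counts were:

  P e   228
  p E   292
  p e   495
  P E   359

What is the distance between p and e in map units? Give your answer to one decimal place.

37.8 map units

The recombinant classes are P e and p E: 228 + 292 = 520.
Recombination frequency = 520/1374 = 0.3785 ≈ 37.8%, i.e. 37.8 map units.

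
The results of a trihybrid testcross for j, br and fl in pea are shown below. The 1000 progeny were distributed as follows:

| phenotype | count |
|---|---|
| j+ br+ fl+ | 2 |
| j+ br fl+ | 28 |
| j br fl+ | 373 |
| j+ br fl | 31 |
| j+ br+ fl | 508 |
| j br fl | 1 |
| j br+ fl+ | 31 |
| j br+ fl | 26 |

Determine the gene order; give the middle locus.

fl

The two most frequent reciprocal classes, j br fl+ and j+ br+ fl, are the parental types, so the F1 was j br fl+ / j+ br+ fl.
The two rarest classes, j br fl and j+ br+ fl+, are the double crossovers. Comparing them with the parentals, only the fl allele has switched, so fl is the middle locus and the order is br – fl – j.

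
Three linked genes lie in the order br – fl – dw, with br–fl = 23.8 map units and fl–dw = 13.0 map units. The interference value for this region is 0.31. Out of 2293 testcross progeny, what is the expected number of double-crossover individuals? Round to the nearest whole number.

49

Map distances give recombination frequencies of 0.238 and 0.130 for the two intervals.
With interference 0.31 (so coincidence = 0.69), expected double-crossover frequency = 0.238 × 0.130 × 0.69 = 0.02135.
Expected number = 0.02135 × 2293 = 48.95 ≈ 49.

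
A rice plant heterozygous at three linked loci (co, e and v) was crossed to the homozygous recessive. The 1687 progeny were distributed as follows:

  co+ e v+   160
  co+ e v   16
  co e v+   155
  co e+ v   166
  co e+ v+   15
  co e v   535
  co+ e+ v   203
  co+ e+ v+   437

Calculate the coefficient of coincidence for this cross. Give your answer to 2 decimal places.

0.38

The two most frequent reciprocal classes, co e v and co+ e+ v+, are the parental types, so the F1 was co e v / co+ e+ v+.
The two rarest classes, co+ e v and co e+ v+, are the double crossovers. Comparing them with the parentals, only the co allele has switched, so co is the middle locus and the order is e – co – v.
e–co: (326 + 31)/1687 = 0.2116; co–v: (358 + 31)/1687 = 0.2306.
Expected DCO frequency = 0.2116 × 0.2306 ≈ 0.04879; observed = 31/1687 ≈ 0.01838.
Coefficient of coincidence = 0.01838/0.04879 ≈ 0.38.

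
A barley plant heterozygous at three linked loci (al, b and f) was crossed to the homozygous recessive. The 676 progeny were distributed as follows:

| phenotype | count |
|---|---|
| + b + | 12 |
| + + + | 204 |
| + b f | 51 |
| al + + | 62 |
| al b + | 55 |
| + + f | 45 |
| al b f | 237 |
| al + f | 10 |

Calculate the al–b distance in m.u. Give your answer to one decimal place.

20.0 m.u.

The two most frequent reciprocal classes, al b f and + + +, are the parental types, so the F1 was al b f / + + +.
The two rarest classes, al + f and + b +, are the double crossovers. Comparing them with the parentals, only the b allele has switched, so b is the middle locus and the order is al – b – f.
Crossovers in the al–b interval produce the single-crossover classes + b f and al + + (51 + 62 = 113) plus the double crossovers (22).
RF(al–b) = (113 + 22) / 676 = 135/676 = 0.1997 → 20.0 m.u.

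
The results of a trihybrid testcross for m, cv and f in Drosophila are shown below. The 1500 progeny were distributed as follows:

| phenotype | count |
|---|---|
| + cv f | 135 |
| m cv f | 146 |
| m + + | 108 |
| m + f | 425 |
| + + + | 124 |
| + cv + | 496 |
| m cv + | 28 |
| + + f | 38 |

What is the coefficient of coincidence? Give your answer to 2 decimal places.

0.95

The two most frequent reciprocal classes, m + f and + cv +, are the parental types, so the F1 was m + f / + cv +.
The two rarest classes, + + f and m cv +, are the double crossovers. Comparing them with the parentals, only the m allele has switched, so m is the middle locus and the order is cv – m – f.
cv–m: (270 + 66)/1500 = 0.2240; m–f: (243 + 66)/1500 = 0.2060.
Expected DCO frequency = 0.2240 × 0.2060 ≈ 0.04614; observed = 66/1500 ≈ 0.04400.
Coefficient of coincidence = 0.04400/0.04614 ≈ 0.95.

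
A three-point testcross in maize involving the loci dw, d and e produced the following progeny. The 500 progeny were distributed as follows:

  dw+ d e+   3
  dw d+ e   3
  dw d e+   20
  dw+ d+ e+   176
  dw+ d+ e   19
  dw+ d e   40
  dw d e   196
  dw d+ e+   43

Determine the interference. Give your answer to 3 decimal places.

0.251

The two most frequent reciprocal classes, dw+ d+ e+ and dw d e, are the parental types, so the F1 was dw+ d+ e+ / dw d e.
The two rarest classes, dw+ d e+ and dw d+ e, are the double crossovers. Comparing them with the parentals, only the d allele has switched, so d is the middle locus and the order is e – d – dw.
e–d: (39 + 6)/500 = 0.0900; d–dw: (83 + 6)/500 = 0.1780.
Expected DCO frequency = 0.0900 × 0.1780 ≈ 0.01602; observed = 6/500 ≈ 0.01200.
Coefficient of coincidence = 0.01200/0.01602 ≈ 0.749; interference = 1 − 0.749 = 0.251.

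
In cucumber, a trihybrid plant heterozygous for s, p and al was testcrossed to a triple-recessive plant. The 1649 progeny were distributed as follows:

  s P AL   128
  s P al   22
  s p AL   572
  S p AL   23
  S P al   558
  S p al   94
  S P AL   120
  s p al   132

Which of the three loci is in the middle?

s

The two most frequent reciprocal classes, s p AL and S P al, are the parental types, so the F1 was s p AL / S P al.
The two rarest classes, S p AL and s P al, are the double crossovers. Comparing them with the parentals, only the s allele has switched, so s is the middle locus and the order is p – s – al.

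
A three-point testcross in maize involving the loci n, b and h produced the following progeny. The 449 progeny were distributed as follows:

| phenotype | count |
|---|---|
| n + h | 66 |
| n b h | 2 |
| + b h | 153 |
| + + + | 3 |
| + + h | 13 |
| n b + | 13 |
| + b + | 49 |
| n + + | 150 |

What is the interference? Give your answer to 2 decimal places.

The two most frequent reciprocal classes, + b h and n + +, are the parental types, so the F1 was + b h / n + +.
The two rarest classes, n b h and + + +, are the double crossovers. Comparing them with the parentals, only the n allele has switched, so n is the middle locus and the order is h – n – b.
h–n: (115 + 5)/449 = 0.2673; n–b: (26 + 5)/449 = 0.0690.
Expected DCO frequency = 0.2673 × 0.0690 ≈ 0.01844; observed = 5/449 ≈ 0.01114.
Coefficient of coincidence = 0.01114/0.01844 ≈ 0.60; interference = 1 − 0.60 = 0.40.

0.40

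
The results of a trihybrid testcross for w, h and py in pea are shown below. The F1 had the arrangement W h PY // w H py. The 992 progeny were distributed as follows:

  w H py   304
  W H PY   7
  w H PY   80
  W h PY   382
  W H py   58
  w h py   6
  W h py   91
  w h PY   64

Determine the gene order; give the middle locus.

h

The two rarest classes, W H PY and w h py, are the double crossovers. Comparing them with the parentals, only the h allele has switched, so h is the middle locus and the order is w – h – py.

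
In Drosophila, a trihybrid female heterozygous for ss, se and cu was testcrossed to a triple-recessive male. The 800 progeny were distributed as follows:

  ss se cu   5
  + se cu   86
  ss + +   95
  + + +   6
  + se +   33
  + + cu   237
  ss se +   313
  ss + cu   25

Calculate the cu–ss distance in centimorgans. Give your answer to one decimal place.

8.6 centimorgans

The two most frequent reciprocal classes, + + cu and ss se +, are the parental types, so the F1 was + + cu / ss se +.
The two rarest classes, + + + and ss se cu, are the double crossovers. Comparing them with the parentals, only the cu allele has switched, so cu is the middle locus and the order is se – cu – ss.
Crossovers in the cu–ss interval produce the single-crossover classes ss + cu and + se + (25 + 33 = 58) plus the double crossovers (11).
RF(cu–ss) = (58 + 11) / 800 = 69/800 = 0.0862 → 8.6 centimorgans.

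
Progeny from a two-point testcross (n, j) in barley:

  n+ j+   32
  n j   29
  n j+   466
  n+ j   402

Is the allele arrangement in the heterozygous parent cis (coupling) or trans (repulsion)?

trans

The two most frequent classes are n+ j (402) and n j+ (466); these are the parental (non-recombinant) types.
So the F1 carried n+ j on one chromosome and n j+ on the other — the recessive alleles are on opposite chromosomes (trans / repulsion).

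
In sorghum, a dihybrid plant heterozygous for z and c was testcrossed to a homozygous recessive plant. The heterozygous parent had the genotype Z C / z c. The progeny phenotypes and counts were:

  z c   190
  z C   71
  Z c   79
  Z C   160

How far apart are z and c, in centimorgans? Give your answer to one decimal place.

The recombinant classes are Z c and z C: 79 + 71 = 150.
Recombination frequency = 150/500 = 0.3000 ≈ 30.0%, i.e. 30.0 centimorgans.

30.0 centimorgans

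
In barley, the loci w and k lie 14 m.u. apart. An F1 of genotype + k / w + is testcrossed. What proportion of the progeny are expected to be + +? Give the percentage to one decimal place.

A map distance of 14 m.u. corresponds to a recombination frequency of 0.140.
The F1 is + k / w +, so + + is a recombinant gamete class with expected frequency r/2 = 0.140/2 = 0.0700.
That is 0.0700 = 7.0% of the progeny.

7.0%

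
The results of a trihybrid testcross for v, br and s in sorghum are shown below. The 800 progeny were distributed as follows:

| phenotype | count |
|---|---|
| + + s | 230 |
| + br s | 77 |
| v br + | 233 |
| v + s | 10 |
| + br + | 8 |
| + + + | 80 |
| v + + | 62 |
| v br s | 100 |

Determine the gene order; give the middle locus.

The two most frequent reciprocal classes, + + s and v br +, are the parental types, so the F1 was + + s / v br +.
The two rarest classes, v + s and + br +, are the double crossovers. Comparing them with the parentals, only the v allele has switched, so v is the middle locus and the order is br – v – s.

v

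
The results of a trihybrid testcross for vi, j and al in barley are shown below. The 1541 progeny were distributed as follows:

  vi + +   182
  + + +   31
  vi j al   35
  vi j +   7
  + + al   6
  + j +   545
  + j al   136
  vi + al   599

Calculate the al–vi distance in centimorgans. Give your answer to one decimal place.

21.5 centimorgans

The two most frequent reciprocal classes, + j + and vi + al, are the parental types, so the F1 was + j + / vi + al.
The two rarest classes, vi j + and + + al, are the double crossovers. Comparing them with the parentals, only the vi allele has switched, so vi is the middle locus and the order is j – vi – al.
Crossovers in the vi–al interval produce the single-crossover classes + j al and vi + + (136 + 182 = 318) plus the double crossovers (13).
RF(vi–al) = (318 + 13) / 1541 = 331/1541 = 0.2148 → 21.5 centimorgans.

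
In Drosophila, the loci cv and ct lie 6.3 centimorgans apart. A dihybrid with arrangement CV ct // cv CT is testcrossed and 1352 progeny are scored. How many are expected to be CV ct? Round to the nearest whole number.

A map distance of 6.3 centimorgans corresponds to a recombination frequency of 0.063.
The F1 is CV ct / cv CT, so CV ct is a parental gamete class with expected frequency (1 − r)/2 = 0.937/2 = 0.4685.
Expected number = 0.4685 × 1352 = 633.41 ≈ 633.

633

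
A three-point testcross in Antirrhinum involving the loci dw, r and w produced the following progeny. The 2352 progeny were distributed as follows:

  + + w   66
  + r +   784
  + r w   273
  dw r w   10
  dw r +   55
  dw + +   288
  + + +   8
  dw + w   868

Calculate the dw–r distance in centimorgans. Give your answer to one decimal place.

The two most frequent reciprocal classes, + r + and dw + w, are the parental types, so the F1 was + r + / dw + w.
The two rarest classes, + + + and dw r w, are the double crossovers. Comparing them with the parentals, only the r allele has switched, so r is the middle locus and the order is w – r – dw.
Crossovers in the r–dw interval produce the single-crossover classes dw r + and + + w (55 + 66 = 121) plus the double crossovers (18).
RF(r–dw) = (121 + 18) / 2352 = 139/2352 = 0.0591 → 5.9 centimorgans.

5.9 centimorgans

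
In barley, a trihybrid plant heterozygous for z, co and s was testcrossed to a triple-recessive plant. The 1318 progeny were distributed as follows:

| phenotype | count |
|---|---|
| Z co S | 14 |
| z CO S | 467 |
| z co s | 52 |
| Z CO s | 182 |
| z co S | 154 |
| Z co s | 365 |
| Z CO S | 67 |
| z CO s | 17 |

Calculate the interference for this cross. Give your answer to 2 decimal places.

0.26

The two most frequent reciprocal classes, z CO S and Z co s, are the parental types, so the F1 was z CO S / Z co s.
The two rarest classes, z CO s and Z co S, are the double crossovers. Comparing them with the parentals, only the s allele has switched, so s is the middle locus and the order is co – s – z.
co–s: (336 + 31)/1318 = 0.2785; s–z: (119 + 31)/1318 = 0.1138.
Expected DCO frequency = 0.2785 × 0.1138 ≈ 0.03169; observed = 31/1318 ≈ 0.02352.
Coefficient of coincidence = 0.02352/0.03169 ≈ 0.74; interference = 1 − 0.74 = 0.26.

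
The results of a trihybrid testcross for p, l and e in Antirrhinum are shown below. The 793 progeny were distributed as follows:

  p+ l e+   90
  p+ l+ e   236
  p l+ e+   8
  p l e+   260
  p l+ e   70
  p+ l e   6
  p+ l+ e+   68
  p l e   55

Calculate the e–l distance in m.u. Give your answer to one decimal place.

The two most frequent reciprocal classes, p+ l+ e and p l e+, are the parental types, so the F1 was p+ l+ e / p l e+.
The two rarest classes, p+ l e and p l+ e+, are the double crossovers. Comparing them with the parentals, only the l allele has switched, so l is the middle locus and the order is p – l – e.
Crossovers in the l–e interval produce the single-crossover classes p+ l+ e+ and p l e (68 + 55 = 123) plus the double crossovers (14).
RF(l–e) = (123 + 14) / 793 = 137/793 = 0.1728 → 17.3 m.u.

17.3 m.u.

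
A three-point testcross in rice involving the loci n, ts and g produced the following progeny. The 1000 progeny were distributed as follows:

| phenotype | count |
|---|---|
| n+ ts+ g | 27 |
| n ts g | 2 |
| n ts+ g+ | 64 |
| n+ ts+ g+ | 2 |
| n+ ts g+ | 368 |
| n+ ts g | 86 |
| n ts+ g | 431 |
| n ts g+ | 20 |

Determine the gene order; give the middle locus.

ts

The two most frequent reciprocal classes, n ts+ g and n+ ts g+, are the parental types, so the F1 was n ts+ g / n+ ts g+.
The two rarest classes, n ts g and n+ ts+ g+, are the double crossovers. Comparing them with the parentals, only the ts allele has switched, so ts is the middle locus and the order is g – ts – n.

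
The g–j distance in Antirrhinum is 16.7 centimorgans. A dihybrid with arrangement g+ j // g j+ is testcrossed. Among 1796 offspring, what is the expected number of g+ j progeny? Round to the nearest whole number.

748

A map distance of 16.7 centimorgans corresponds to a recombination frequency of 0.167.
The F1 is g+ j / g j+, so g+ j is a parental gamete class with expected frequency (1 − r)/2 = 0.833/2 = 0.4165.
Expected number = 0.4165 × 1796 = 748.03 ≈ 748.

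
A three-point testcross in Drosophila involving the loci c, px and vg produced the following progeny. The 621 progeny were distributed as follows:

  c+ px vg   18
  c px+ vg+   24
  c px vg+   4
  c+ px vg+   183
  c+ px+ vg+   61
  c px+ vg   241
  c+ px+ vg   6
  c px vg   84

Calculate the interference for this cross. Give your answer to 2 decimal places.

0.23

The two most frequent reciprocal classes, c px+ vg and c+ px vg+, are the parental types, so the F1 was c px+ vg / c+ px vg+.
The two rarest classes, c+ px+ vg and c px vg+, are the double crossovers. Comparing them with the parentals, only the c allele has switched, so c is the middle locus and the order is vg – c – px.
vg–c: (42 + 10)/621 = 0.0837; c–px: (145 + 10)/621 = 0.2496.
Expected DCO frequency = 0.0837 × 0.2496 ≈ 0.02089; observed = 10/621 ≈ 0.01610.
Coefficient of coincidence = 0.01610/0.02089 ≈ 0.77; interference = 1 − 0.77 = 0.23.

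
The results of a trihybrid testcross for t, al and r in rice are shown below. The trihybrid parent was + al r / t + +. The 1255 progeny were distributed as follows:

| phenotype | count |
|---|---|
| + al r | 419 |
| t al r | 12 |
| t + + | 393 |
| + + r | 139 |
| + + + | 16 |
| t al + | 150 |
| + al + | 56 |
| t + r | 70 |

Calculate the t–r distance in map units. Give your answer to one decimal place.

The two rarest classes, t al r and + + +, are the double crossovers. Comparing them with the parentals, only the t allele has switched, so t is the middle locus and the order is al – t – r.
Crossovers in the t–r interval produce the single-crossover classes + al + and t + r (56 + 70 = 126) plus the double crossovers (28).
RF(t–r) = (126 + 28) / 1255 = 154/1255 = 0.1227 → 12.3 map units.

12.3 map units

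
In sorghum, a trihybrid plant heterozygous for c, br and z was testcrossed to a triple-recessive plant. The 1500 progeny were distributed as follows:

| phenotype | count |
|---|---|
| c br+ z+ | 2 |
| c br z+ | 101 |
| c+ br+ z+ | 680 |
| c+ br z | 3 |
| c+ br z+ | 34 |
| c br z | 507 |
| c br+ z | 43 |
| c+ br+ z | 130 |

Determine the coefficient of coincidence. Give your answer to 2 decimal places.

0.39

The two most frequent reciprocal classes, c br z and c+ br+ z+, are the parental types, so the F1 was c br z / c+ br+ z+.
The two rarest classes, c+ br z and c br+ z+, are the double crossovers. Comparing them with the parentals, only the c allele has switched, so c is the middle locus and the order is z – c – br.
z–c: (231 + 5)/1500 = 0.1573; c–br: (77 + 5)/1500 = 0.0547.
Expected DCO frequency = 0.1573 × 0.0547 ≈ 0.00860; observed = 5/1500 ≈ 0.00333.
Coefficient of coincidence = 0.00333/0.00860 ≈ 0.39.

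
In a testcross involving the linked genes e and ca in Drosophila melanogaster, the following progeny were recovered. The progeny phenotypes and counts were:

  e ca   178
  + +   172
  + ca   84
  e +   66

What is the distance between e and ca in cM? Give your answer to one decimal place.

30.0 cM

The two most frequent classes, + + (172) and e ca (178), are the parental types, so the F1 was + + / e ca.
The recombinant classes are + ca and e +: 84 + 66 = 150.
Recombination frequency = 150/500 = 0.3000 ≈ 30.0%, i.e. 30.0 cM.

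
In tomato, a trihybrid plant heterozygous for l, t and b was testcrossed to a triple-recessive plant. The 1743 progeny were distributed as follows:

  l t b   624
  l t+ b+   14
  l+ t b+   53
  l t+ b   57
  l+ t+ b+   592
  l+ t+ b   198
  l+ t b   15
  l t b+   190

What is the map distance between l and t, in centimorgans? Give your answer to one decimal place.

The two most frequent reciprocal classes, l t b and l+ t+ b+, are the parental types, so the F1 was l t b / l+ t+ b+.
The two rarest classes, l+ t b and l t+ b+, are the double crossovers. Comparing them with the parentals, only the l allele has switched, so l is the middle locus and the order is t – l – b.
Crossovers in the t–l interval produce the single-crossover classes l t+ b and l+ t b+ (57 + 53 = 110) plus the double crossovers (29).
RF(t–l) = (110 + 29) / 1743 = 139/1743 = 0.0797 → 8.0 centimorgans.

8.0 centimorgans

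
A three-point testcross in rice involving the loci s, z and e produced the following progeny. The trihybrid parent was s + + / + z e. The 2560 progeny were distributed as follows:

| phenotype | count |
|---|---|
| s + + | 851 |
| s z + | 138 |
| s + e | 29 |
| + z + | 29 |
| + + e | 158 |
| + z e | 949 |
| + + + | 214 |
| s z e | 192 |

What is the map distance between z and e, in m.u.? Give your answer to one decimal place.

The two rarest classes, s + e and + z +, are the double crossovers. Comparing them with the parentals, only the e allele has switched, so e is the middle locus and the order is z – e – s.
Crossovers in the z–e interval produce the single-crossover classes s z + and + + e (138 + 158 = 296) plus the double crossovers (58).
RF(z–e) = (296 + 58) / 2560 = 354/2560 = 0.1383 → 13.8 m.u.

13.8 m.u.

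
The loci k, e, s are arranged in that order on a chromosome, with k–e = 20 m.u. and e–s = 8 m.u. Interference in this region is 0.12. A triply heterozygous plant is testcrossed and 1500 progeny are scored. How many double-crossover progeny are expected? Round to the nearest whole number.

21

Map distances give recombination frequencies of 0.200 and 0.080 for the two intervals.
With interference 0.12 (so coincidence = 0.88), expected double-crossover frequency = 0.200 × 0.080 × 0.88 = 0.01408.
Expected number = 0.01408 × 1500 = 21.12 ≈ 21.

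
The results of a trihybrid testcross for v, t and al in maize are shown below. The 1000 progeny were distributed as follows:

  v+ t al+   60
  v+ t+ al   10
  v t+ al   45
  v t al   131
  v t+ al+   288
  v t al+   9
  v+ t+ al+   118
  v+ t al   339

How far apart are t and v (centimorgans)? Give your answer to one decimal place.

26.8 centimorgans

The two most frequent reciprocal classes, v+ t al and v t+ al+, are the parental types, so the F1 was v+ t al / v t+ al+.
The two rarest classes, v+ t+ al and v t al+, are the double crossovers. Comparing them with the parentals, only the t allele has switched, so t is the middle locus and the order is v – t – al.
Crossovers in the v–t interval produce the single-crossover classes v t al and v+ t+ al+ (131 + 118 = 249) plus the double crossovers (19).
RF(v–t) = (249 + 19) / 1000 = 268/1000 = 0.2680 → 26.8 centimorgans.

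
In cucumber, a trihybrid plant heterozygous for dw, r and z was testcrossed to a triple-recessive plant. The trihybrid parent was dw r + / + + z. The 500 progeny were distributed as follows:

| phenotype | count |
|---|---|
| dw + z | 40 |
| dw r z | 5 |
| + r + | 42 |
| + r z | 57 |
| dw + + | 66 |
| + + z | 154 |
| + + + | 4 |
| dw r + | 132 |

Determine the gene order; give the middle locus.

z

The two rarest classes, dw r z and + + +, are the double crossovers. Comparing them with the parentals, only the z allele has switched, so z is the middle locus and the order is dw – z – r.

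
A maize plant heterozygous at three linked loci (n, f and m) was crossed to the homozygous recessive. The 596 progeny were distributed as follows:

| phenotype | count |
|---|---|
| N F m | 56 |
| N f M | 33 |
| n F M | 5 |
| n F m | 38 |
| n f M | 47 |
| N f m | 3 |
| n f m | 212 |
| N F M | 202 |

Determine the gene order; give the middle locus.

The two most frequent reciprocal classes, N F M and n f m, are the parental types, so the F1 was N F M / n f m.
The two rarest classes, n F M and N f m, are the double crossovers. Comparing them with the parentals, only the n allele has switched, so n is the middle locus and the order is f – n – m.

n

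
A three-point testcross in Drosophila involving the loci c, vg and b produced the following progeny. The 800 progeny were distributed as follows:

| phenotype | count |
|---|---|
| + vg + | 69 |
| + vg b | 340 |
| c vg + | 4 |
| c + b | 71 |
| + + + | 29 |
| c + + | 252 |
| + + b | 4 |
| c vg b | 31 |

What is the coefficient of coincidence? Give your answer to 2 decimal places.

The two most frequent reciprocal classes, + vg b and c + +, are the parental types, so the F1 was + vg b / c + +.
The two rarest classes, + + b and c vg +, are the double crossovers. Comparing them with the parentals, only the vg allele has switched, so vg is the middle locus and the order is b – vg – c.
b–vg: (140 + 8)/800 = 0.1850; vg–c: (60 + 8)/800 = 0.0850.
Expected DCO frequency = 0.1850 × 0.0850 ≈ 0.01572; observed = 8/800 ≈ 0.01000.
Coefficient of coincidence = 0.01000/0.01572 ≈ 0.64.

0.64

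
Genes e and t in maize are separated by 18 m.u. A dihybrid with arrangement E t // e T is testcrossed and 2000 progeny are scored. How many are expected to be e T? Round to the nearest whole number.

820

A map distance of 18 m.u. corresponds to a recombination frequency of 0.180.
The F1 is E t / e T, so e T is a parental gamete class with expected frequency (1 − r)/2 = 0.820/2 = 0.4100.
Expected number = 0.4100 × 2000 = 820.00 ≈ 820.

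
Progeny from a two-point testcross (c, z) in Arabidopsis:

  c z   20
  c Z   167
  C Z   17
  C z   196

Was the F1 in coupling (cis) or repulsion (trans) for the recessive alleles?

The two most frequent classes are C z (196) and c Z (167); these are the parental (non-recombinant) types.
So the F1 carried C z on one chromosome and c Z on the other — the recessive alleles are on opposite chromosomes (trans / repulsion).

trans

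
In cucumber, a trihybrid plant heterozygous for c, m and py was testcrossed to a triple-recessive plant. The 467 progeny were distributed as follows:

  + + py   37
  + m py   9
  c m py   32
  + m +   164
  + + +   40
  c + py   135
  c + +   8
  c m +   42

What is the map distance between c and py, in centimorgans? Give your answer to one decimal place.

20.6 centimorgans

The two most frequent reciprocal classes, + m + and c + py, are the parental types, so the F1 was + m + / c + py.
The two rarest classes, + m py and c + +, are the double crossovers. Comparing them with the parentals, only the py allele has switched, so py is the middle locus and the order is c – py – m.
Crossovers in the c–py interval produce the single-crossover classes c m + and + + py (42 + 37 = 79) plus the double crossovers (17).
RF(c–py) = (79 + 17) / 467 = 96/467 = 0.2056 → 20.6 centimorgans.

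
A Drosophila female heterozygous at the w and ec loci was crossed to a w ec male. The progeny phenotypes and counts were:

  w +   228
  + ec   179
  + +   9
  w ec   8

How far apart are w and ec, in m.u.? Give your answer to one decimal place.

The two most frequent classes, + ec (179) and w + (228), are the parental types, so the F1 was + ec / w +.
The recombinant classes are + + and w ec: 9 + 8 = 17.
Recombination frequency = 17/424 = 0.0401 ≈ 4.0%, i.e. 4.0 m.u.

4.0 m.u.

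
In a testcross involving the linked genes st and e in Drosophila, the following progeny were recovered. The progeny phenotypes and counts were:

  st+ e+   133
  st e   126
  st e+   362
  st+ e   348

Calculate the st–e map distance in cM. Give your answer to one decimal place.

26.7 cM

The two most frequent classes, st+ e (348) and st e+ (362), are the parental types, so the F1 was st+ e / st e+.
The recombinant classes are st+ e+ and st e: 133 + 126 = 259.
Recombination frequency = 259/969 = 0.2673 ≈ 26.7%, i.e. 26.7 cM.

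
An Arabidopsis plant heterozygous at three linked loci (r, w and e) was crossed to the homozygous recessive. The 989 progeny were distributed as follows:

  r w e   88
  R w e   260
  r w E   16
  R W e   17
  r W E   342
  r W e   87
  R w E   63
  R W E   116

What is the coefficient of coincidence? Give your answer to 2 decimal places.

The two most frequent reciprocal classes, R w e and r W E, are the parental types, so the F1 was R w e / r W E.
The two rarest classes, R W e and r w E, are the double crossovers. Comparing them with the parentals, only the w allele has switched, so w is the middle locus and the order is e – w – r.
e–w: (150 + 33)/989 = 0.1850; w–r: (204 + 33)/989 = 0.2396.
Expected DCO frequency = 0.1850 × 0.2396 ≈ 0.04433; observed = 33/989 ≈ 0.03337.
Coefficient of coincidence = 0.03337/0.04433 ≈ 0.75.

0.75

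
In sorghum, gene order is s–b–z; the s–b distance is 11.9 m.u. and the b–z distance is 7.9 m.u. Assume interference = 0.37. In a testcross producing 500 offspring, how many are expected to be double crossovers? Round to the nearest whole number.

3

Map distances give recombination frequencies of 0.119 and 0.079 for the two intervals.
With interference 0.37 (so coincidence = 0.63), expected double-crossover frequency = 0.119 × 0.079 × 0.63 = 0.00592.
Expected number = 0.00592 × 500 = 2.96 ≈ 3.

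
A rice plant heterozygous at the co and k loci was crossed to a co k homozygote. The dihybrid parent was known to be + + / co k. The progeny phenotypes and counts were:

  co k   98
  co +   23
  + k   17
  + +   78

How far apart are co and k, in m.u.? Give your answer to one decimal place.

18.5 m.u.

The recombinant classes are + k and co +: 17 + 23 = 40.
Recombination frequency = 40/216 = 0.1852 ≈ 18.5%, i.e. 18.5 m.u.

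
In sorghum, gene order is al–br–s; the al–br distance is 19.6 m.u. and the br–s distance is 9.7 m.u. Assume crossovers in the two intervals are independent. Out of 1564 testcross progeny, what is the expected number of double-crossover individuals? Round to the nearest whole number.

Map distances give recombination frequencies of 0.196 and 0.097 for the two intervals.
With no interference, expected double-crossover frequency = 0.196 × 0.097 = 0.01901.
Expected number = 0.01901 × 1564 = 29.73 ≈ 30.

30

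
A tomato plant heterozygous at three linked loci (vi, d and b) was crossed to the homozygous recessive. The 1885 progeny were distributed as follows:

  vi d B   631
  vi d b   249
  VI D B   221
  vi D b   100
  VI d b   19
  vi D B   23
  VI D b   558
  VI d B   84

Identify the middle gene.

The two most frequent reciprocal classes, VI D b and vi d B, are the parental types, so the F1 was VI D b / vi d B.
The two rarest classes, VI d b and vi D B, are the double crossovers. Comparing them with the parentals, only the d allele has switched, so d is the middle locus and the order is b – d – vi.

d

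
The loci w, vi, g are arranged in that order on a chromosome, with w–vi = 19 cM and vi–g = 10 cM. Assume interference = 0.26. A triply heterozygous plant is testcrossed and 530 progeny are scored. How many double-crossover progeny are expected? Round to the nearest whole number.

7

Map distances give recombination frequencies of 0.190 and 0.100 for the two intervals.
With interference 0.26 (so coincidence = 0.74), expected double-crossover frequency = 0.190 × 0.100 × 0.74 = 0.01406.
Expected number = 0.01406 × 530 = 7.45 ≈ 7.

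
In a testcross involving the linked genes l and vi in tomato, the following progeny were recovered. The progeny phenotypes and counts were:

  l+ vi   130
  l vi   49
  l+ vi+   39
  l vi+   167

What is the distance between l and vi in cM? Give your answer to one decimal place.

22.9 cM

The two most frequent classes, l+ vi (130) and l vi+ (167), are the parental types, so the F1 was l+ vi / l vi+.
The recombinant classes are l+ vi+ and l vi: 39 + 49 = 88.
Recombination frequency = 88/385 = 0.2286 ≈ 22.9%, i.e. 22.9 cM.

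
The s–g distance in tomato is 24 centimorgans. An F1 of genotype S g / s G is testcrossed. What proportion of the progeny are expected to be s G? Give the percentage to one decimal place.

38.0%

A map distance of 24 centimorgans corresponds to a recombination frequency of 0.240.
The F1 is S g / s G, so s G is a parental gamete class with expected frequency (1 − r)/2 = 0.760/2 = 0.3800.
That is 0.3800 = 38.0% of the progeny.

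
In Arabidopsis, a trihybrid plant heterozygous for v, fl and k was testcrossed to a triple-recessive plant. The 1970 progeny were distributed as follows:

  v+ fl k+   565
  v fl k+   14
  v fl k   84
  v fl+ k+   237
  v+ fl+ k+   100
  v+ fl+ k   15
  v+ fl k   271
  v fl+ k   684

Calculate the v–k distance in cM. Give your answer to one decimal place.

27.3 cM

The two most frequent reciprocal classes, v fl+ k and v+ fl k+, are the parental types, so the F1 was v fl+ k / v+ fl k+.
The two rarest classes, v+ fl+ k and v fl k+, are the double crossovers. Comparing them with the parentals, only the v allele has switched, so v is the middle locus and the order is k – v – fl.
Crossovers in the k–v interval produce the single-crossover classes v fl+ k+ and v+ fl k (237 + 271 = 508) plus the double crossovers (29).
RF(k–v) = (508 + 29) / 1970 = 537/1970 = 0.2726 → 27.3 cM.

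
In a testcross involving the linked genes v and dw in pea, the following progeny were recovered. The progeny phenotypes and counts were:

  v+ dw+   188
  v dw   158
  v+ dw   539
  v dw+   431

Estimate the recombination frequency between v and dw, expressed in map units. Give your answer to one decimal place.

The two most frequent classes, v+ dw (539) and v dw+ (431), are the parental types, so the F1 was v+ dw / v dw+.
The recombinant classes are v+ dw+ and v dw: 188 + 158 = 346.
Recombination frequency = 346/1316 = 0.2629 ≈ 26.3%, i.e. 26.3 map units.

26.3 map units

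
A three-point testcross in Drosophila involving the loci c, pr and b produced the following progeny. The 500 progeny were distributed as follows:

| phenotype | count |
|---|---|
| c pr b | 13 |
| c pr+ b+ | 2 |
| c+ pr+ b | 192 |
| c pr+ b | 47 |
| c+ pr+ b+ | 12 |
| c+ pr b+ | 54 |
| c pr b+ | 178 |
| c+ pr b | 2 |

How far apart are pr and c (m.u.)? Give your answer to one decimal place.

The two most frequent reciprocal classes, c+ pr+ b and c pr b+, are the parental types, so the F1 was c+ pr+ b / c pr b+.
The two rarest classes, c+ pr b and c pr+ b+, are the double crossovers. Comparing them with the parentals, only the pr allele has switched, so pr is the middle locus and the order is b – pr – c.
Crossovers in the pr–c interval produce the single-crossover classes c pr+ b and c+ pr b+ (47 + 54 = 101) plus the double crossovers (4).
RF(pr–c) = (101 + 4) / 500 = 105/500 = 0.2100 → 21.0 m.u.

21.0 m.u.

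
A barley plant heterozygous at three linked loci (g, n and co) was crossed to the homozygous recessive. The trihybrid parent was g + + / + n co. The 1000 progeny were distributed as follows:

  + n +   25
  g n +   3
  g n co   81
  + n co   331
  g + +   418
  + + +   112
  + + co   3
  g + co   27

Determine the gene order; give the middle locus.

n

The two rarest classes, g n + and + + co, are the double crossovers. Comparing them with the parentals, only the n allele has switched, so n is the middle locus and the order is co – n – g.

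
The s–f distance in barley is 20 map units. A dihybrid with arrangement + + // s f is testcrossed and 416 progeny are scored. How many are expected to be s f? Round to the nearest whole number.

166

A map distance of 20 map units corresponds to a recombination frequency of 0.200.
The F1 is + + / s f, so s f is a parental gamete class with expected frequency (1 − r)/2 = 0.800/2 = 0.4000.
Expected number = 0.4000 × 416 = 166.40 ≈ 166.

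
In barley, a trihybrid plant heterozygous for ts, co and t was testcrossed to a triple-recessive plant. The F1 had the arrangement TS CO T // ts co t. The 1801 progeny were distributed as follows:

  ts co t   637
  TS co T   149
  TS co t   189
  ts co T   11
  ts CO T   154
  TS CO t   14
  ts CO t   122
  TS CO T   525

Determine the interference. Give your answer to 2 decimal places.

The two rarest classes, TS CO t and ts co T, are the double crossovers. Comparing them with the parentals, only the t allele has switched, so t is the middle locus and the order is co – t – ts.
co–t: (271 + 25)/1801 = 0.1644; t–ts: (343 + 25)/1801 = 0.2043.
Expected DCO frequency = 0.1644 × 0.2043 ≈ 0.03359; observed = 25/1801 ≈ 0.01388.
Coefficient of coincidence = 0.01388/0.03359 ≈ 0.41; interference = 1 − 0.41 = 0.59.

0.59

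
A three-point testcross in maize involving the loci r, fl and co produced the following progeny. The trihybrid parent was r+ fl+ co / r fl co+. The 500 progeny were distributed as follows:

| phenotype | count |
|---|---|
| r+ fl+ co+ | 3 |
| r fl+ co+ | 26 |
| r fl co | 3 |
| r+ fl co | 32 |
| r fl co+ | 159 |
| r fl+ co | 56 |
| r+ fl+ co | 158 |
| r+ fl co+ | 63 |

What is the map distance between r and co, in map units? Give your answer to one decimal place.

25.0 map units

The two rarest classes, r+ fl+ co+ and r fl co, are the double crossovers. Comparing them with the parentals, only the co allele has switched, so co is the middle locus and the order is fl – co – r.
Crossovers in the co–r interval produce the single-crossover classes r fl+ co and r+ fl co+ (56 + 63 = 119) plus the double crossovers (6).
RF(co–r) = (119 + 6) / 500 = 125/500 = 0.2500 → 25.0 map units.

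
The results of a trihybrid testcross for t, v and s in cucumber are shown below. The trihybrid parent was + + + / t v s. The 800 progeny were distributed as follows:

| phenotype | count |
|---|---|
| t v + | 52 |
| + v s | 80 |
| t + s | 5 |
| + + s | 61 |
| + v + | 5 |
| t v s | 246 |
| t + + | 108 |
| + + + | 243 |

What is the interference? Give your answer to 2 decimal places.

0.67

The two rarest classes, + v + and t + s, are the double crossovers. Comparing them with the parentals, only the v allele has switched, so v is the middle locus and the order is s – v – t.
s–v: (113 + 10)/800 = 0.1537; v–t: (188 + 10)/800 = 0.2475.
Expected DCO frequency = 0.1537 × 0.2475 ≈ 0.03804; observed = 10/800 ≈ 0.01250.
Coefficient of coincidence = 0.01250/0.03804 ≈ 0.33; interference = 1 − 0.33 = 0.67.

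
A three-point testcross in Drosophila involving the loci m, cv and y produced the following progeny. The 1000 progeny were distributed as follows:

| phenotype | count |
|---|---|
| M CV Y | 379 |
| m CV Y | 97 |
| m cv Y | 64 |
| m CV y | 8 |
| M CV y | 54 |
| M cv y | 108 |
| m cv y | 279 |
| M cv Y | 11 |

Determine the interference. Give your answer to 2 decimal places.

The two most frequent reciprocal classes, M CV Y and m cv y, are the parental types, so the F1 was M CV Y / m cv y.
The two rarest classes, M cv Y and m CV y, are the double crossovers. Comparing them with the parentals, only the cv allele has switched, so cv is the middle locus and the order is y – cv – m.
y–cv: (118 + 19)/1000 = 0.1370; cv–m: (205 + 19)/1000 = 0.2240.
Expected DCO frequency = 0.1370 × 0.2240 ≈ 0.03069; observed = 19/1000 ≈ 0.01900.
Coefficient of coincidence = 0.01900/0.03069 ≈ 0.62; interference = 1 − 0.62 = 0.38.

0.38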